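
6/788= 3/394=0.01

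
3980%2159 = 1821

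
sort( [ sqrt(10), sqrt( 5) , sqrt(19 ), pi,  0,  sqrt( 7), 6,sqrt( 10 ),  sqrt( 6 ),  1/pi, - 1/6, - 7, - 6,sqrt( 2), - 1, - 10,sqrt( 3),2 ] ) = [ - 10, - 7, - 6, - 1 , - 1/6,0, 1/pi, sqrt( 2 ),  sqrt( 3 )  ,  2 , sqrt( 5),  sqrt( 6),  sqrt( 7), pi,sqrt(10), sqrt(10 ),sqrt (19),6] 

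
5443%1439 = 1126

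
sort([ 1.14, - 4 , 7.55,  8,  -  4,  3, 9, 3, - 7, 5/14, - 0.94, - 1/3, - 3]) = [  -  7, - 4, - 4, - 3, -0.94, - 1/3,5/14, 1.14, 3, 3, 7.55, 8,  9]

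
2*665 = 1330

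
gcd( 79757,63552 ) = 1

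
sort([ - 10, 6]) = [ - 10, 6] 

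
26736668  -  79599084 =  - 52862416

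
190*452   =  85880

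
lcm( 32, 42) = 672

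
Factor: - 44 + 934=890=2^1*5^1*89^1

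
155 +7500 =7655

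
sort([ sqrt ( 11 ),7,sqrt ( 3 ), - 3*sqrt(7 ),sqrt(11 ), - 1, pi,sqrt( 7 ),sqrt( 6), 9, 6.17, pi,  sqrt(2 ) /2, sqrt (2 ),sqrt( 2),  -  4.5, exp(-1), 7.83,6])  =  [ - 3*sqrt(7), -4.5, -1, exp( -1 ), sqrt (2 )/2,sqrt( 2 ),  sqrt( 2 ),  sqrt( 3),sqrt ( 6 ),sqrt (7 ), pi, pi,  sqrt( 11), sqrt(11 ),6,6.17,7, 7.83, 9 ]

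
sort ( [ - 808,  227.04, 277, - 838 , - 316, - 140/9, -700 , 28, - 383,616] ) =[ - 838,-808,-700, - 383, - 316, - 140/9, 28, 227.04,277, 616]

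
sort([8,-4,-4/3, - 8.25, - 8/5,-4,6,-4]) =[-8.25,-4,-4, - 4, - 8/5, - 4/3,6,8] 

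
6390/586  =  10 + 265/293 = 10.90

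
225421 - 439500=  - 214079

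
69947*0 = 0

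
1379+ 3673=5052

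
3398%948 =554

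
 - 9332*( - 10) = 93320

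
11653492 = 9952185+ 1701307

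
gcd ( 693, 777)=21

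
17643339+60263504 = 77906843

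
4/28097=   4/28097= 0.00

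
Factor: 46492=2^2 * 59^1*197^1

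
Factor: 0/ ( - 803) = 0 = 0^1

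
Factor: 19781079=3^1*6593693^1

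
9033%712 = 489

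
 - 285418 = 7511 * ( - 38 ) 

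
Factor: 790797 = 3^1 *7^1 * 37657^1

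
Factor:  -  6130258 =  - 2^1*1493^1*2053^1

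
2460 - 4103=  - 1643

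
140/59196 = 35/14799 = 0.00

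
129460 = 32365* 4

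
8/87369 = 8/87369  =  0.00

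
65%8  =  1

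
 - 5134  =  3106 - 8240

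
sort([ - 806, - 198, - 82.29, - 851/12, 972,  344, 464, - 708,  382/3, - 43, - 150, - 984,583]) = [ - 984, - 806, - 708, - 198,-150, - 82.29, - 851/12, - 43, 382/3, 344 , 464,  583,972 ]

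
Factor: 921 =3^1*307^1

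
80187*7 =561309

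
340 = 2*170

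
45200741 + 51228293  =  96429034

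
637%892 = 637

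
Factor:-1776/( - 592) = 3 = 3^1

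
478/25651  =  478/25651 = 0.02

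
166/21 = 166/21 = 7.90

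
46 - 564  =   - 518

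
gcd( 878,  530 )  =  2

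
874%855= 19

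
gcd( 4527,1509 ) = 1509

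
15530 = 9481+6049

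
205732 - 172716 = 33016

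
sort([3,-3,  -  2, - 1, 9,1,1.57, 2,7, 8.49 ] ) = [ -3,  -  2, - 1,1,1.57,2 , 3, 7,8.49,9]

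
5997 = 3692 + 2305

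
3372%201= 156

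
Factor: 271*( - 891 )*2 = -482922 = -2^1*3^4*11^1*271^1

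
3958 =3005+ 953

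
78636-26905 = 51731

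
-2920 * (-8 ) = 23360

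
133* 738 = 98154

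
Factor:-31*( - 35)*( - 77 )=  - 83545 =- 5^1*7^2*11^1*31^1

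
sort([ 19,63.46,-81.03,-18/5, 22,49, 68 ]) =[ - 81.03,-18/5, 19,22,49,63.46, 68]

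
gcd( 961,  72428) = 1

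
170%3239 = 170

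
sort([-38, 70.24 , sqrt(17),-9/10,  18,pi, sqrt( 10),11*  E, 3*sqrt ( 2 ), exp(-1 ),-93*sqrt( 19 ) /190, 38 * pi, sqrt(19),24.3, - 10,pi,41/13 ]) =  [ - 38,  -  10,-93* sqrt( 19) /190,-9/10, exp ( - 1 ), pi, pi, 41/13, sqrt(10),sqrt ( 17) , 3*sqrt( 2 ),  sqrt( 19 ), 18, 24.3 , 11*E, 70.24,38*pi]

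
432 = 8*54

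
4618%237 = 115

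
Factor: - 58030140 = - 2^2*3^1*5^1 * 7^1*31^1*4457^1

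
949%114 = 37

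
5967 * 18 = 107406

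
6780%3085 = 610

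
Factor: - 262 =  - 2^1 * 131^1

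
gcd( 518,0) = 518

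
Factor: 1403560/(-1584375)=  - 2^3*3^( - 1 )*5^( - 4 )*13^( - 2 )*35089^1 = - 280712/316875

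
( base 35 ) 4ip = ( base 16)15B3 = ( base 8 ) 12663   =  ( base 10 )5555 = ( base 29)6HG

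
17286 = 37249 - 19963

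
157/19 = 157/19  =  8.26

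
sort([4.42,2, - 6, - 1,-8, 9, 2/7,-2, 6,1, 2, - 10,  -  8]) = [ - 10 , - 8,-8, - 6,-2,- 1,2/7, 1,2,2,4.42, 6, 9]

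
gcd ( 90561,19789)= 1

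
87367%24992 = 12391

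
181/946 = 181/946 = 0.19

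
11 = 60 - 49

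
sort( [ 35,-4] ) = [ - 4,35 ]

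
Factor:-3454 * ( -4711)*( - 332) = -2^3*7^1*11^1*83^1*157^1 * 673^1 = - 5402235608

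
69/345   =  1/5 = 0.20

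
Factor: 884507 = 13^1*19^1*3581^1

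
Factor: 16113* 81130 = 2^1*3^1*5^1*7^1*19^1 * 41^1*61^1*131^1 =1307247690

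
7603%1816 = 339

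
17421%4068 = 1149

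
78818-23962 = 54856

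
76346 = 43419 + 32927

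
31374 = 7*4482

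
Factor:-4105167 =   -  3^1*11^2*43^1*263^1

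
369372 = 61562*6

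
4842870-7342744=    - 2499874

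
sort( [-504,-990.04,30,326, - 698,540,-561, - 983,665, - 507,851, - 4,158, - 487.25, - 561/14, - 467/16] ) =[ - 990.04 ,-983, - 698, - 561, - 507, - 504, - 487.25, - 561/14, - 467/16, - 4,  30,158, 326, 540,665,  851 ]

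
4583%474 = 317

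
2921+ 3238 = 6159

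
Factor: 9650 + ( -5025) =4625=5^3*37^1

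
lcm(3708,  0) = 0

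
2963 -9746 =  - 6783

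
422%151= 120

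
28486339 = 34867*817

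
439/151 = 439/151 = 2.91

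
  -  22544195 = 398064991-420609186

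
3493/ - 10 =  - 350 + 7/10 = - 349.30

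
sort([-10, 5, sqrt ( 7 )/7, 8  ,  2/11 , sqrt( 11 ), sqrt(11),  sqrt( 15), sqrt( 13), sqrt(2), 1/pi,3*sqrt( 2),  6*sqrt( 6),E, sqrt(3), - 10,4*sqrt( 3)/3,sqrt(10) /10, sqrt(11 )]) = [ - 10, - 10 , 2/11, sqrt( 10)/10, 1/pi,sqrt (7 ) /7, sqrt(2), sqrt ( 3), 4*sqrt(3)/3,E,  sqrt(11), sqrt( 11),sqrt( 11 ), sqrt( 13), sqrt(15),  3*sqrt( 2),5, 8, 6 * sqrt(6 )]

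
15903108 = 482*32994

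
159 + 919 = 1078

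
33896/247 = 1784/13= 137.23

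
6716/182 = 36 + 82/91= 36.90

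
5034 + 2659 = 7693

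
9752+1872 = 11624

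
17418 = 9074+8344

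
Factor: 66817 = 109^1*613^1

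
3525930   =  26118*135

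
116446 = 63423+53023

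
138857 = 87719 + 51138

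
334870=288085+46785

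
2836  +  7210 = 10046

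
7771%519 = 505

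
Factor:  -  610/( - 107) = 2^1*5^1*61^1*107^( - 1 ) 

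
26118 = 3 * 8706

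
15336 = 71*216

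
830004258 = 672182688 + 157821570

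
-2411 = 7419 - 9830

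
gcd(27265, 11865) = 35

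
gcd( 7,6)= 1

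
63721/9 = 7080 + 1/9 = 7080.11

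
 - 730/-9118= 365/4559 =0.08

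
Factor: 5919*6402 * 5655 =2^1*3^3 * 5^1*11^1*13^1*29^1 * 97^1*1973^1 = 214287391890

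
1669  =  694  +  975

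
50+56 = 106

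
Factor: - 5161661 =  -  97^1*127^1 * 419^1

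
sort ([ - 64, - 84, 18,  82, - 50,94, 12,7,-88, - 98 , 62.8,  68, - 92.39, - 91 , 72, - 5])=[ - 98, - 92.39, - 91, - 88, - 84, - 64,-50, - 5,7,12, 18,  62.8, 68,72,82 , 94]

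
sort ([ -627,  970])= [ - 627,970]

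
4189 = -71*( - 59) 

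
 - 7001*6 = -42006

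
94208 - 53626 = 40582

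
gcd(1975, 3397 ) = 79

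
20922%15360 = 5562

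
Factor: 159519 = 3^1 * 53173^1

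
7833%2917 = 1999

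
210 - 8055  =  -7845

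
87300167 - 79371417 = 7928750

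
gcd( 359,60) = 1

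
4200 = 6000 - 1800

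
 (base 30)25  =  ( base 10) 65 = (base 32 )21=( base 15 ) 45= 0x41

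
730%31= 17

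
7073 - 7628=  - 555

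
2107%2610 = 2107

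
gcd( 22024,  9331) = 1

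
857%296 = 265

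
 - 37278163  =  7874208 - 45152371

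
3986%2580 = 1406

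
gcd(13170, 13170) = 13170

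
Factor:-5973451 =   -  11^1 * 257^1 * 2113^1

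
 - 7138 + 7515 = 377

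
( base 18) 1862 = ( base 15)27DE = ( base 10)8534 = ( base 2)10000101010110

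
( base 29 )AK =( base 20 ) FA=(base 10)310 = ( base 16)136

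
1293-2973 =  - 1680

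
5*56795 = 283975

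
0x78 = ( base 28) 48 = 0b1111000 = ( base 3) 11110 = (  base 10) 120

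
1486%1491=1486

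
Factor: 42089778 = 2^1*3^2*79^1 *29599^1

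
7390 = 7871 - 481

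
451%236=215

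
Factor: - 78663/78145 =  - 3^1*5^(- 1)*13^1*2017^1*15629^( - 1) 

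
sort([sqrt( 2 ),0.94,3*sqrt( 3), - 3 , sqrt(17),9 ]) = [ - 3,0.94,sqrt( 2),sqrt( 17 ), 3 * sqrt(3 ),9] 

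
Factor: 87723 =3^5*19^2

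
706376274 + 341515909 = 1047892183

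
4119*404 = 1664076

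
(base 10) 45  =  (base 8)55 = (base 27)1I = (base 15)30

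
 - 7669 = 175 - 7844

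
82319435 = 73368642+8950793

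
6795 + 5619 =12414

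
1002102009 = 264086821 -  - 738015188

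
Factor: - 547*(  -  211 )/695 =115417/695 = 5^ ( - 1) * 139^ (  -  1 )*211^1 * 547^1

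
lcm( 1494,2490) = 7470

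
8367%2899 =2569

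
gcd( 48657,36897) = 147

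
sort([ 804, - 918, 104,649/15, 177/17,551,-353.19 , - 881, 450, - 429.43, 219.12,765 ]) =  [ - 918, -881,- 429.43, - 353.19, 177/17,649/15,  104, 219.12, 450,551,  765, 804]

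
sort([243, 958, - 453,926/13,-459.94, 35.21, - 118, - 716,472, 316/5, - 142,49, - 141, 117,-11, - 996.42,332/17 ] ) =[ - 996.42, - 716, - 459.94, - 453, - 142, - 141, - 118, - 11, 332/17, 35.21, 49,316/5, 926/13, 117, 243, 472 , 958 ] 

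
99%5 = 4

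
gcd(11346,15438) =186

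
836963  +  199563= 1036526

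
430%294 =136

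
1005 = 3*335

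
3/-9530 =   -  1+9527/9530= - 0.00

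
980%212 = 132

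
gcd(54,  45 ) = 9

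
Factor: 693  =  3^2*7^1*11^1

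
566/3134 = 283/1567= 0.18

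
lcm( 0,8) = 0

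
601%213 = 175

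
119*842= 100198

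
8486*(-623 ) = -5286778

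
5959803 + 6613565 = 12573368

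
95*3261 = 309795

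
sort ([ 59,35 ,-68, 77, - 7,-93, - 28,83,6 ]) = [ - 93, - 68, - 28, - 7,6,35,59, 77,83 ] 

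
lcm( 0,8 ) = 0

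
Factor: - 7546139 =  - 23^1 * 328093^1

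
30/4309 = 30/4309 = 0.01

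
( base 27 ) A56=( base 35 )62b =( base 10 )7431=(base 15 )2306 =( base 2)1110100000111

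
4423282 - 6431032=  - 2007750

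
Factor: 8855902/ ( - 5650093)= - 2^1*11^1 * 2371^ ( - 1)*2383^( - 1) * 402541^1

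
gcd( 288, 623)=1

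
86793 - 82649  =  4144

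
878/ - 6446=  - 1 + 2784/3223  =  -0.14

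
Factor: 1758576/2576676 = 146548/214723=2^2 *36637^1*214723^(  -  1) 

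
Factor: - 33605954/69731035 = -2^1 * 5^ (-1 ) *11^( - 1)*29^1*131^1*4423^1*1267837^(  -  1 ) 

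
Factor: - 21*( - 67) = 1407 = 3^1*7^1*67^1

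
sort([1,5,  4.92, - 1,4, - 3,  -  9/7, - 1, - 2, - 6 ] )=[ - 6, - 3,  -  2, - 9/7 , - 1, - 1, 1,4,4.92,  5]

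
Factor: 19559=19559^1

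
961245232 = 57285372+903959860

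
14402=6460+7942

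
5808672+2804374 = 8613046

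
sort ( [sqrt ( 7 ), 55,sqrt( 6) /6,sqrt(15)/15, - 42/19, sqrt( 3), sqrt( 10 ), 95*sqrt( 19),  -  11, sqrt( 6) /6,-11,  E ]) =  [ - 11,- 11, - 42/19, sqrt( 15) /15,  sqrt( 6)/6, sqrt( 6 ) /6,sqrt(3), sqrt(7 ),E, sqrt(10 ), 55, 95*sqrt(19) ] 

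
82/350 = 41/175 =0.23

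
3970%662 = 660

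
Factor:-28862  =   - 2^1*14431^1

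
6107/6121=6107/6121=1.00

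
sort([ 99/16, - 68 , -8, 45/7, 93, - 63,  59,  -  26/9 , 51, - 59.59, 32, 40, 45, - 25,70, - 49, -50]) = [ - 68,  -  63 , - 59.59 , - 50, - 49, - 25 , -8, - 26/9, 99/16,  45/7,32,  40,45,51,59,  70,93]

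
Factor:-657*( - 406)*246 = 2^2*3^3* 7^1*29^1*41^1*73^1 = 65618532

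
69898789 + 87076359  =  156975148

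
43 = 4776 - 4733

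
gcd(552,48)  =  24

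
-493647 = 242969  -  736616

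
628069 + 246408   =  874477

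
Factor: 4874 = 2^1*2437^1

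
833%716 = 117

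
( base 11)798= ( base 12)676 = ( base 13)585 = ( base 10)954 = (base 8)1672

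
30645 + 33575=64220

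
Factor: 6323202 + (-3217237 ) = 3105965 = 5^1*37^1*103^1*163^1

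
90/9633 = 30/3211 = 0.01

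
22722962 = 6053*3754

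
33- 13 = 20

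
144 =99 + 45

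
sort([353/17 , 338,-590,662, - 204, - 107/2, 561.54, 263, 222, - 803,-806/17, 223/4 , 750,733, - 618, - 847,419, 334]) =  [ - 847,-803, - 618,-590, - 204, - 107/2 ,  -  806/17, 353/17,  223/4, 222, 263, 334, 338, 419,561.54,  662,  733, 750]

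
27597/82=336 + 45/82 = 336.55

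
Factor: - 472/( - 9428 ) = 2^1 * 59^1*2357^(  -  1) = 118/2357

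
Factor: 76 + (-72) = 2^2 =4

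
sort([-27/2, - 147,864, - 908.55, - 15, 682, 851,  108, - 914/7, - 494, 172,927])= [ - 908.55, - 494 , - 147, -914/7, - 15, - 27/2 , 108,172,682 , 851, 864, 927 ]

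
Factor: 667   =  23^1*29^1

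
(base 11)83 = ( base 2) 1011011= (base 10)91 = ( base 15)61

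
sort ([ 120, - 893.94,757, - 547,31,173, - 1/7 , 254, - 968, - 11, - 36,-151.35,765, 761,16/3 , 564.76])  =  [-968, - 893.94, - 547,-151.35,-36, - 11 , - 1/7,16/3,31,120,173,254,564.76, 757, 761, 765]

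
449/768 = 449/768 = 0.58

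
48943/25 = 1957 + 18/25 =1957.72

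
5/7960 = 1/1592 = 0.00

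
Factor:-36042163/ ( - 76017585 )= 3^(-1 )*5^( - 1 )*7^( - 1)*723977^(-1 )* 36042163^1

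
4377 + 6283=10660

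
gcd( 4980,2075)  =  415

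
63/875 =9/125=0.07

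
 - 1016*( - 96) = 97536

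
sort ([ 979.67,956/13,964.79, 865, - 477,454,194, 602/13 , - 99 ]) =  [ - 477, - 99,602/13,956/13,194,454,865, 964.79,979.67]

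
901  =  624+277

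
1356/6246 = 226/1041=0.22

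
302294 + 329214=631508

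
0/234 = 0 = 0.00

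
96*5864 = 562944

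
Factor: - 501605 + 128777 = -372828  =  -  2^2*3^1*31069^1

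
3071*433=1329743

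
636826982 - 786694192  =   - 149867210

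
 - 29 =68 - 97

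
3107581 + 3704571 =6812152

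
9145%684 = 253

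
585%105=60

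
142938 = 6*23823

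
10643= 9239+1404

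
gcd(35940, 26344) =4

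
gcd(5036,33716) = 4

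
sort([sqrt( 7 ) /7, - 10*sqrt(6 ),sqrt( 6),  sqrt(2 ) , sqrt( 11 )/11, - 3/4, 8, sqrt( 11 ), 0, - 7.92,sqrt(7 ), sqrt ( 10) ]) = [ - 10*sqrt( 6 ), - 7.92, - 3/4, 0,sqrt( 11 )/11,sqrt( 7 )/7,sqrt( 2), sqrt( 6) , sqrt( 7 ),  sqrt(10),sqrt( 11 ),  8] 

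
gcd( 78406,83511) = 1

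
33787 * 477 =16116399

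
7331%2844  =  1643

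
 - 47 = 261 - 308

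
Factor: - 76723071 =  - 3^1*2441^1*10477^1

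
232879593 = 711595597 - 478716004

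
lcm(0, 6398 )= 0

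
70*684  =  47880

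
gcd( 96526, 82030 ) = 2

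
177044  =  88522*2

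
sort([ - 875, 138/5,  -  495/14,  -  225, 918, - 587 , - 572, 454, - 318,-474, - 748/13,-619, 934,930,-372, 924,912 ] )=[ - 875,-619, - 587, - 572,-474,-372,  -  318,  -  225, - 748/13, - 495/14, 138/5, 454,912, 918, 924, 930, 934] 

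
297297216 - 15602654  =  281694562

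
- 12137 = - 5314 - 6823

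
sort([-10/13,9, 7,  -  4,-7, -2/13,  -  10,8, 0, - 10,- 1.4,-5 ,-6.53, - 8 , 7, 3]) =[ -10, - 10,-8,-7 ,-6.53,-5, - 4, - 1.4,  -  10/13, - 2/13, 0, 3,  7 , 7,8, 9]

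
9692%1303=571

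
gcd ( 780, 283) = 1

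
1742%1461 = 281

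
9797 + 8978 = 18775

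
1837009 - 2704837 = - 867828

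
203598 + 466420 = 670018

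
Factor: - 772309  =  - 67^1*11527^1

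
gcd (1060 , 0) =1060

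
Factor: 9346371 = 3^1*3115457^1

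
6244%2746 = 752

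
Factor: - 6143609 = - 6143609^1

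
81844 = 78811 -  - 3033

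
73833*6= 442998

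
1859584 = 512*3632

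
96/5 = 19+1/5= 19.20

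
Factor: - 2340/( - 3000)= 2^( - 1)*3^1*5^(  -  2)*13^1 = 39/50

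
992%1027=992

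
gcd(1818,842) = 2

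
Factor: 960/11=2^6* 3^1*5^1*11^( - 1)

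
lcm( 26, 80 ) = 1040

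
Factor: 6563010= 2^1*3^1*5^1*31^1*7057^1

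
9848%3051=695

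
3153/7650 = 1051/2550= 0.41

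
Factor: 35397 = 3^4*19^1 * 23^1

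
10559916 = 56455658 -45895742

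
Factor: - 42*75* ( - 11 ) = 2^1 * 3^2*5^2* 7^1*11^1  =  34650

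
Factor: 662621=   29^1 * 73^1 * 313^1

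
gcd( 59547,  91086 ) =3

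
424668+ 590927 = 1015595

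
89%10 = 9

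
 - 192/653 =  - 1 + 461/653 = - 0.29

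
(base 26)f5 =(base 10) 395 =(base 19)11F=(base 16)18B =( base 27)eh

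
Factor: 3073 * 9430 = 2^1*5^1*7^1*23^1*41^1*439^1= 28978390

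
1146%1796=1146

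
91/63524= 91/63524 =0.00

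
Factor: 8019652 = 2^2*439^1* 4567^1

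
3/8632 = 3/8632 = 0.00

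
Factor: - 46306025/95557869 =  - 3^( - 2)*5^2*11^ ( - 1)*929^( - 1) * 1039^( - 1)*1852241^1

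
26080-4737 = 21343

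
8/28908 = 2/7227 =0.00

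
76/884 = 19/221 = 0.09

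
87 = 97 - 10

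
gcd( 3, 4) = 1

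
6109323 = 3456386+2652937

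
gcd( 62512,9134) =2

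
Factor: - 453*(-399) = 180747  =  3^2*7^1*19^1*151^1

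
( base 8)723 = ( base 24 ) JB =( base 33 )e5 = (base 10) 467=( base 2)111010011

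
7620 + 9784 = 17404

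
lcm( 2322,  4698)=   202014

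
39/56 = 39/56 = 0.70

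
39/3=13=13.00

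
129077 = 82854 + 46223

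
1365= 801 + 564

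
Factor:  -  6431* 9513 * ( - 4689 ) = 3^4*7^1*59^1*109^1*151^1 * 521^1  =  286864124967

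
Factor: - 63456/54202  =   - 2^4 * 3^1*41^(-1) = -  48/41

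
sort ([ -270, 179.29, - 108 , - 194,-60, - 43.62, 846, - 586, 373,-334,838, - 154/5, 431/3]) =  [  -  586,-334, - 270, - 194, - 108  , - 60, - 43.62, - 154/5,  431/3, 179.29,373,838, 846]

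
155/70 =2 + 3/14 = 2.21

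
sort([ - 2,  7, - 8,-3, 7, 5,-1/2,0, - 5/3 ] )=[ - 8, - 3, - 2, - 5/3,  -  1/2,0,5, 7,7]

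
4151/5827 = 4151/5827 = 0.71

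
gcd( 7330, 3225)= 5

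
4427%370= 357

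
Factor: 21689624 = 2^3*11^1 *246473^1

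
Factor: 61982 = 2^1 * 17^1*1823^1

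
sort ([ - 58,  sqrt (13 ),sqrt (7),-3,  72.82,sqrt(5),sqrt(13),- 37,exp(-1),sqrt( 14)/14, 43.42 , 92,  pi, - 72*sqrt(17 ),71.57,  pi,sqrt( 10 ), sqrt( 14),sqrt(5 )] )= [-72*sqrt( 17),-58, - 37, - 3,sqrt (14 )/14,exp( - 1 ), sqrt(5 ), sqrt(5),sqrt (7) , pi, pi,sqrt (10),sqrt (13),sqrt (13 ),sqrt( 14 )  ,  43.42,71.57, 72.82,92]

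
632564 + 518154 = 1150718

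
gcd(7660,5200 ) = 20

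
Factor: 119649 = 3^1*39883^1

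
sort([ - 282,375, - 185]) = [  -  282, - 185, 375 ] 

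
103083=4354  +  98729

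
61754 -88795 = -27041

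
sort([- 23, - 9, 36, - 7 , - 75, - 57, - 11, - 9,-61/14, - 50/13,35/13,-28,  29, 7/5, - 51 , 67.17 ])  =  [-75, - 57, - 51,-28, - 23, - 11, -9, - 9, - 7, - 61/14, - 50/13, 7/5, 35/13,29,36  ,  67.17]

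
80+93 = 173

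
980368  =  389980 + 590388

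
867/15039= 289/5013 = 0.06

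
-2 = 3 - 5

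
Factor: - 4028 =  - 2^2*19^1*  53^1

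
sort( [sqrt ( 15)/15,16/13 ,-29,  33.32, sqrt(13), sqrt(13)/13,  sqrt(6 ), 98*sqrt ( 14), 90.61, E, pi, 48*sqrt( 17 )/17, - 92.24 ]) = [ - 92.24, - 29,sqrt( 15 ) /15, sqrt(13)/13, 16/13,sqrt(6) , E, pi, sqrt( 13),48*sqrt( 17) /17, 33.32, 90.61 , 98*sqrt(14 )]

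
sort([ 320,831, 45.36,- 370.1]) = [ - 370.1,45.36,320,831 ]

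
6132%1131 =477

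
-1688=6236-7924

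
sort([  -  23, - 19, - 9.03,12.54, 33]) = [ - 23,-19, - 9.03,12.54, 33] 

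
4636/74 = 2318/37 = 62.65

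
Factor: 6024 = 2^3* 3^1*251^1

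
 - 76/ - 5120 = 19/1280 = 0.01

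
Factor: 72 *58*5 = 20880=2^4*3^2*5^1*29^1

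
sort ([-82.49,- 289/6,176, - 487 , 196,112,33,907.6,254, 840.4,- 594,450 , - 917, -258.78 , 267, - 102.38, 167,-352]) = [ - 917,-594, - 487, - 352, - 258.78, - 102.38 , - 82.49,-289/6,33,  112,167,176, 196,254,267, 450,  840.4,  907.6 ] 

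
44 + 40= 84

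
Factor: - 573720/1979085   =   -38248/131939=-2^3*7^1*683^1 *131939^( - 1 )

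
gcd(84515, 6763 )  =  1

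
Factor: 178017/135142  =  2^( - 1 ) * 3^1*173^1*197^(-1) = 519/394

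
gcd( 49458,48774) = 6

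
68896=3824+65072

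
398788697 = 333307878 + 65480819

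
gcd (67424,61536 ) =32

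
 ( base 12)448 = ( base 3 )212102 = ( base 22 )16G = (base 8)1170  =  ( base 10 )632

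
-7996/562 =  - 15 + 217/281 =- 14.23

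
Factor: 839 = 839^1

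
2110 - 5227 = -3117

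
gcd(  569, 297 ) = 1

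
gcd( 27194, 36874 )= 2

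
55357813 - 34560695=20797118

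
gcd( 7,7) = 7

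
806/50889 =806/50889 = 0.02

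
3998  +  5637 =9635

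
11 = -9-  - 20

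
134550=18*7475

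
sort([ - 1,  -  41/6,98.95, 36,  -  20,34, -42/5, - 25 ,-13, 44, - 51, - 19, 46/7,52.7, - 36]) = [ - 51, - 36, - 25,-20, - 19 , - 13,  -  42/5, - 41/6, - 1, 46/7, 34, 36,44, 52.7, 98.95 ]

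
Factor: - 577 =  - 577^1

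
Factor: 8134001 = 67^1*121403^1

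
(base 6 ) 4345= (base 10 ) 1001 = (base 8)1751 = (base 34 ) tf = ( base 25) 1F1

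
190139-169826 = 20313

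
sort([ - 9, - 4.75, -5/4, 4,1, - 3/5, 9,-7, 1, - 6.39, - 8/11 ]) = [- 9,- 7 , - 6.39, - 4.75, - 5/4,- 8/11,-3/5, 1,1,4,9] 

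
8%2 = 0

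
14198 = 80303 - 66105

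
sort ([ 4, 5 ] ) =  [4, 5]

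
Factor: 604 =2^2*151^1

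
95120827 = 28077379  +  67043448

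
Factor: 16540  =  2^2*5^1*827^1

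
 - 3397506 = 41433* (  -  82)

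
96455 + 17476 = 113931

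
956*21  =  20076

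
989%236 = 45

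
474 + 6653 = 7127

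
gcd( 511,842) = 1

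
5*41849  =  209245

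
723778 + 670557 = 1394335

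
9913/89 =9913/89 = 111.38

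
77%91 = 77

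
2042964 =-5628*( - 363 )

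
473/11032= 473/11032= 0.04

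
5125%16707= 5125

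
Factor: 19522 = 2^1*43^1*227^1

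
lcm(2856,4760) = 14280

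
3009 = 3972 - 963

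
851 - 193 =658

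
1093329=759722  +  333607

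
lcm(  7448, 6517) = 52136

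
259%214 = 45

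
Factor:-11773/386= - 2^(-1)*61^1 = - 61/2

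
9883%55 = 38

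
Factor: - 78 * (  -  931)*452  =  2^3*3^1*7^2 * 13^1*19^1*113^1 = 32823336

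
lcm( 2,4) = 4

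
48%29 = 19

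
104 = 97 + 7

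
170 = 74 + 96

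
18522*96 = 1778112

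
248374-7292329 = -7043955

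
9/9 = 1 = 1.00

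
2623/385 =2623/385 = 6.81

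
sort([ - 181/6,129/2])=[-181/6 , 129/2 ]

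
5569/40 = 139+9/40  =  139.22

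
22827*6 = 136962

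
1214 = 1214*1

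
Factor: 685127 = 499^1*1373^1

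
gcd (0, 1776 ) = 1776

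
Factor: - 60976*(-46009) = 2^4*37^1*103^1*139^1*331^1 = 2805444784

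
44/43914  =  22/21957 = 0.00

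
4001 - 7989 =  -  3988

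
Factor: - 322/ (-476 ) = 2^( - 1) * 17^( - 1)*23^1 = 23/34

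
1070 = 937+133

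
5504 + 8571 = 14075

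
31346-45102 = -13756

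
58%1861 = 58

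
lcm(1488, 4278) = 34224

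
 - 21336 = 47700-69036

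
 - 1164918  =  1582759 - 2747677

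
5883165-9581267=-3698102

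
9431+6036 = 15467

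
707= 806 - 99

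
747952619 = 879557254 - 131604635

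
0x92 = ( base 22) 6E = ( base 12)102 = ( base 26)5g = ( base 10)146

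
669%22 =9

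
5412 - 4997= 415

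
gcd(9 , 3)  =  3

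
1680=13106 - 11426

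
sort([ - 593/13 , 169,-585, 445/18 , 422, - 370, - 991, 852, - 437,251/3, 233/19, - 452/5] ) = [-991,-585,-437, - 370, - 452/5, - 593/13,233/19, 445/18,251/3,169, 422,  852 ]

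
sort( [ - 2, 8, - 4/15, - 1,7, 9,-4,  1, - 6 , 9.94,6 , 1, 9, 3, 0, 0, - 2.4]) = [ - 6, - 4 , - 2.4,  -  2, -1 ,-4/15, 0 , 0, 1,1,3, 6,7,8,9, 9, 9.94 ]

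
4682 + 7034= 11716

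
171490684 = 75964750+95525934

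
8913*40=356520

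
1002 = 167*6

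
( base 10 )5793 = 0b1011010100001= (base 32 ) 5L1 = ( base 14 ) 217B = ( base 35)4PI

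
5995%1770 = 685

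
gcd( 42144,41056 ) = 32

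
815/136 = 815/136= 5.99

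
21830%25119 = 21830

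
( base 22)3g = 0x52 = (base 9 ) 101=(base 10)82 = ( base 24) 3A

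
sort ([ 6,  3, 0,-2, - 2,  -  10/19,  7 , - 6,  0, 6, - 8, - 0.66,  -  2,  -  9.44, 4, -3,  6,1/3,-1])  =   [ - 9.44, - 8,- 6,-3,-2, - 2, - 2 , - 1,- 0.66, - 10/19 , 0,0,  1/3, 3,  4, 6,6,6, 7 ]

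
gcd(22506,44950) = 62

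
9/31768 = 9/31768  =  0.00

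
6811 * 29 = 197519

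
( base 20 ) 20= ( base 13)31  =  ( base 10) 40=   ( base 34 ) 16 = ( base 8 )50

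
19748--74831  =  94579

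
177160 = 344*515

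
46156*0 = 0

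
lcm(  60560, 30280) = 60560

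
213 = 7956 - 7743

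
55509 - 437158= -381649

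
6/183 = 2/61 = 0.03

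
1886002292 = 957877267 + 928125025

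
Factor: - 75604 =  - 2^2 * 41^1*461^1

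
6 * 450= 2700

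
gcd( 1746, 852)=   6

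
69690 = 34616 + 35074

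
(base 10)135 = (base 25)5A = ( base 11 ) 113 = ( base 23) 5k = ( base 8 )207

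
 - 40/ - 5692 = 10/1423=0.01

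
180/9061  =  180/9061 = 0.02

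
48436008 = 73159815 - 24723807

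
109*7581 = 826329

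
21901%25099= 21901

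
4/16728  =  1/4182 = 0.00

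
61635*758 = 46719330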